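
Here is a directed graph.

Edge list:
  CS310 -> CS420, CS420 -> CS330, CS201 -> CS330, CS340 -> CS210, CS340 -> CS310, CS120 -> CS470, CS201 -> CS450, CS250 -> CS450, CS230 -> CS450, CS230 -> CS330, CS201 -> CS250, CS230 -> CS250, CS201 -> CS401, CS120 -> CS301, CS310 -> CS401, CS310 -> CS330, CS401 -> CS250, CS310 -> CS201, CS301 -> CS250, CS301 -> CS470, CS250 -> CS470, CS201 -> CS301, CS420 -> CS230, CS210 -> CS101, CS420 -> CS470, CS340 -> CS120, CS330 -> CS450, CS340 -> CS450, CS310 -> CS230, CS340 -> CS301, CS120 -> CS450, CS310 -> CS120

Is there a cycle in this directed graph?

No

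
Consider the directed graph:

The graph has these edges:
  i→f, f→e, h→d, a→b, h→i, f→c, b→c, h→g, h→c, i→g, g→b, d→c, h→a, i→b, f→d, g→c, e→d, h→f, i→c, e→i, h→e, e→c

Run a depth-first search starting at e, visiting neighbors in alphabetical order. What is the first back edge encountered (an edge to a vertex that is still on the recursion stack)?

f→e

DFS from e (visiting neighbors in alphabetical order); mark gray on enter, black on exit:
e gray
  c gray
  c black
  d gray
    d→c: c black — skip
  d black
  i gray
    b gray
      b→c: c black — skip
    b black
    i→c: c black — skip
    f gray
      f→c: c black — skip
      f→d: d black — skip
      f→e: e is gray → back edge
First back edge: f → e.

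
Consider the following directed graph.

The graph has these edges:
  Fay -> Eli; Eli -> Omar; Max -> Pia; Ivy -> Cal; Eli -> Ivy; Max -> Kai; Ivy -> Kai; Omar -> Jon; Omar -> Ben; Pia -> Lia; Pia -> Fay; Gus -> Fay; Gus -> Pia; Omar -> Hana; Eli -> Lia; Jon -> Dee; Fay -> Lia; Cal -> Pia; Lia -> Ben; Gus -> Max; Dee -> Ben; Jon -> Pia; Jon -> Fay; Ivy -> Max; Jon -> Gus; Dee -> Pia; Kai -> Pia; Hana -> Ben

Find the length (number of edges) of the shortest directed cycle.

4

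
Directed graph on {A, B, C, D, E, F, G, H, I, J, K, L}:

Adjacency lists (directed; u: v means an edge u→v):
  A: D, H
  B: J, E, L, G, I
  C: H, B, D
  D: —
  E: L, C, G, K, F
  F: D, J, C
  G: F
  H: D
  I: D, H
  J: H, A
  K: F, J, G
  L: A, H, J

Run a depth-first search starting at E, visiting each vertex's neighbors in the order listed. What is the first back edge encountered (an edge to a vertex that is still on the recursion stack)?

B->E

DFS from E (visiting each vertex's neighbors in the order listed); mark gray on enter, black on exit:
E gray
  L gray
    A gray
      D gray
      D black
      H gray
        H→D: D black — skip
      H black
    A black
    L→H: H black — skip
    J gray
      J→H: H black — skip
      J→A: A black — skip
    J black
  L black
  C gray
    C→H: H black — skip
    B gray
      B→J: J black — skip
      B→E: E is gray → back edge
First back edge: B → E.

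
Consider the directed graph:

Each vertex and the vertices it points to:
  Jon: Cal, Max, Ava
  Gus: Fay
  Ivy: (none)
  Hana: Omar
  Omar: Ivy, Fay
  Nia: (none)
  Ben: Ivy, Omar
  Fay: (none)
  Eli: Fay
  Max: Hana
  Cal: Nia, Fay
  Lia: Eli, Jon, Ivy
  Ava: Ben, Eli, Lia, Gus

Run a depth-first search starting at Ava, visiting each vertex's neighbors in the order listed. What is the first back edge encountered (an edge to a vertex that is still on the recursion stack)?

DFS from Ava (visiting each vertex's neighbors in the order listed); mark gray on enter, black on exit:
Ava gray
  Ben gray
    Ivy gray
    Ivy black
    Omar gray
      Omar→Ivy: Ivy black — skip
      Fay gray
      Fay black
    Omar black
  Ben black
  Eli gray
    Eli→Fay: Fay black — skip
  Eli black
  Lia gray
    Lia→Eli: Eli black — skip
    Jon gray
      Cal gray
        Nia gray
        Nia black
        Cal→Fay: Fay black — skip
      Cal black
      Max gray
        Hana gray
          Hana→Omar: Omar black — skip
        Hana black
      Max black
      Jon→Ava: Ava is gray → back edge
First back edge: Jon → Ava.

Jon→Ava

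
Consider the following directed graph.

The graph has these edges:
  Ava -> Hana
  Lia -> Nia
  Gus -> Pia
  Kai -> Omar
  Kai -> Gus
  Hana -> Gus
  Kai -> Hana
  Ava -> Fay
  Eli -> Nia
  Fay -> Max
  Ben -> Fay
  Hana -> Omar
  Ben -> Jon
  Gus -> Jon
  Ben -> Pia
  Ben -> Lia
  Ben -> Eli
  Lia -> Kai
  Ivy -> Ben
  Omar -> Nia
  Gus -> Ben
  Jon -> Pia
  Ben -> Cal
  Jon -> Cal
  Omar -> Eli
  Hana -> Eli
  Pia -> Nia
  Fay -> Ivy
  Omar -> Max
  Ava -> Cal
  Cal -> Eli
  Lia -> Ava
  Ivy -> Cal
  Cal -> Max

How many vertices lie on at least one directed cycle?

8

A vertex is on a directed cycle iff it belongs to a strongly connected component of size ≥ 2 (or has a self-loop).
The vertices on cycles are {Ava, Ben, Fay, Gus, Ivy, Kai, Lia, Hana} — 8 in total.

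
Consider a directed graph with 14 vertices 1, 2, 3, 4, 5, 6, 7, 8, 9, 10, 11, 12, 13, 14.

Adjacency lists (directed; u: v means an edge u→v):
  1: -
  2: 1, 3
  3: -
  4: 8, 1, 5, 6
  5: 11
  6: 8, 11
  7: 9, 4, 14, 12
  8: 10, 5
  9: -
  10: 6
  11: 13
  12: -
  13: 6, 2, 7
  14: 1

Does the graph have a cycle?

DFS with white/gray/black marking, starting from 3:
3 gray
3 black
1 gray
1 black
2 gray
  2→1: 1 black — skip
  2→3: 3 black — skip
2 black
4 gray
  8 gray
    10 gray
      6 gray
        6→8: 8 is gray → back edge
Back edge found, so a cycle exists: 8 → 10 → 6 → 8.

Yes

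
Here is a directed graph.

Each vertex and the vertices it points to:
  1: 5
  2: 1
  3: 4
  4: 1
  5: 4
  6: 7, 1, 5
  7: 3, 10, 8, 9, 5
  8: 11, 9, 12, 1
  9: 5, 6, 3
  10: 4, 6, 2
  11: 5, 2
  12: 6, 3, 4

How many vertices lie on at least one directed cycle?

A vertex is on a directed cycle iff it belongs to a strongly connected component of size ≥ 2 (or has a self-loop).
The vertices on cycles are {1, 4, 5, 6, 7, 8, 9, 10, 12} — 9 in total.

9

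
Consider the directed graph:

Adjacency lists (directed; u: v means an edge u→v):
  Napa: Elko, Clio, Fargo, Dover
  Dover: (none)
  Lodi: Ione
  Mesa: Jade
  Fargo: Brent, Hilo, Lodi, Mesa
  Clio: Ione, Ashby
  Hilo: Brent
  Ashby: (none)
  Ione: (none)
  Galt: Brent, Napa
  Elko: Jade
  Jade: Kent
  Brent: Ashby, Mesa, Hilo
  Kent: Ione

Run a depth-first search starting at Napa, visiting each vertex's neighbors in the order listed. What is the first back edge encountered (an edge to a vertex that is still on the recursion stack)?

Hilo→Brent

DFS from Napa (visiting each vertex's neighbors in the order listed); mark gray on enter, black on exit:
Napa gray
  Elko gray
    Jade gray
      Kent gray
        Ione gray
        Ione black
      Kent black
    Jade black
  Elko black
  Clio gray
    Clio→Ione: Ione black — skip
    Ashby gray
    Ashby black
  Clio black
  Fargo gray
    Brent gray
      Brent→Ashby: Ashby black — skip
      Mesa gray
        Mesa→Jade: Jade black — skip
      Mesa black
      Hilo gray
        Hilo→Brent: Brent is gray → back edge
First back edge: Hilo → Brent.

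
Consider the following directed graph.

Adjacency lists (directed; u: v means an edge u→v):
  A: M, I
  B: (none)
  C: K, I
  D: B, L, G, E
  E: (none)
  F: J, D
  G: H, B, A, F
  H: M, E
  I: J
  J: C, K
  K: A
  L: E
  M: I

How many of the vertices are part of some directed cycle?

9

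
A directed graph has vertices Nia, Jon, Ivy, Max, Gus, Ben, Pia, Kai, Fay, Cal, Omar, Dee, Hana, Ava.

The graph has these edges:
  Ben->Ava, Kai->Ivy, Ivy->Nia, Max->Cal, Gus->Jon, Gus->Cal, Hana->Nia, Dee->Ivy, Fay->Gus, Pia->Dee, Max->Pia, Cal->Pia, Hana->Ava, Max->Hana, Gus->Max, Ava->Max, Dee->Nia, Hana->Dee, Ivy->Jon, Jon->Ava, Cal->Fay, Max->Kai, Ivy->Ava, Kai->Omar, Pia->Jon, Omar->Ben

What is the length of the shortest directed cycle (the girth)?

3

For each vertex v, BFS finds the shortest path from v back to v.
The shortest such closed walk is Gus → Cal → Fay → Gus, length 3.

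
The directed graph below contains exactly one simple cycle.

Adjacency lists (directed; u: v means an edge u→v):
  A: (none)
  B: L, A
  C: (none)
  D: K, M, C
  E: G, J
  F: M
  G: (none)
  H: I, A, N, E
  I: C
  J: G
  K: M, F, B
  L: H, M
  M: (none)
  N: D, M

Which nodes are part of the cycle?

B, D, H, K, L, N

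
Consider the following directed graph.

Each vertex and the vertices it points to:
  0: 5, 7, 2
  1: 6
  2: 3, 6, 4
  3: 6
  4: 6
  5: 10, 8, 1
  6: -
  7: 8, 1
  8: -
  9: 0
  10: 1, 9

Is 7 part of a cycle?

7 lies on a cycle iff there is a path from 7 back to itself.
Exploring from 7, it never reaches itself; equivalently, its strongly connected component is a singleton.

No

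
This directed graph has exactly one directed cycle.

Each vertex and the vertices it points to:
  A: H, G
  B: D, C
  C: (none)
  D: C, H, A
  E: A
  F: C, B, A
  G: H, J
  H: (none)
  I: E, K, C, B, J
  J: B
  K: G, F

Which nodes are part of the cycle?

DFS with gray/black marking from J:
J gray
  B gray
    D gray
      C gray
      C black
      H gray
      H black
      A gray
        A→H: H black — skip
        G gray
          G→H: H black — skip
          G→J: J is gray → back edge
Back edge closes the cycle J → B → D → A → G → J; its vertices are {A, B, D, G, J}.

A, B, D, G, J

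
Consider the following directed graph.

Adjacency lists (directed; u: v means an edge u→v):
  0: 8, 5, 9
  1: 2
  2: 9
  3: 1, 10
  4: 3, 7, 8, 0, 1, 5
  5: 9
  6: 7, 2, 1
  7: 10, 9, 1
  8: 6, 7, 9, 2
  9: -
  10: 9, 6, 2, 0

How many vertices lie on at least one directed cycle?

5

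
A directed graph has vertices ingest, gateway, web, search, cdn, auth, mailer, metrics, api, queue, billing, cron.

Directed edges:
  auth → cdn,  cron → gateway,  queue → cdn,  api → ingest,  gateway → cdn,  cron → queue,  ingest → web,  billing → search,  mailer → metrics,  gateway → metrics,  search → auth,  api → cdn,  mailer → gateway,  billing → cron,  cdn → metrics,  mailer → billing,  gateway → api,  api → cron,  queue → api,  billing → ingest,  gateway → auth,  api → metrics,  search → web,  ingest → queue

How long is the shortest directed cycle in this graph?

3

For each vertex v, BFS finds the shortest path from v back to v.
The shortest such closed walk is cron → queue → api → cron, length 3.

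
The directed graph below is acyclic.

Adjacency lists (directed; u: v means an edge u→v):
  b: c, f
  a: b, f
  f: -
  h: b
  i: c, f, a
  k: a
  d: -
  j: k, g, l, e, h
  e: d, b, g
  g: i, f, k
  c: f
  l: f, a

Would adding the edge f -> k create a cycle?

Adding f→k creates a cycle iff k can already reach f.
Path from k: k → a → f.
So k → … → f → k is a cycle.

Yes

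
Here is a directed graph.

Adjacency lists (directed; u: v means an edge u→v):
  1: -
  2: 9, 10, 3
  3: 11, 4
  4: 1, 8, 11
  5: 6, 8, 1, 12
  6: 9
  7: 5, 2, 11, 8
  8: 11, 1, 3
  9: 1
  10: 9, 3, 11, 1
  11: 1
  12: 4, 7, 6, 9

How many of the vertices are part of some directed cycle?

6

A vertex is on a directed cycle iff it belongs to a strongly connected component of size ≥ 2 (or has a self-loop).
The vertices on cycles are {3, 4, 5, 7, 8, 12} — 6 in total.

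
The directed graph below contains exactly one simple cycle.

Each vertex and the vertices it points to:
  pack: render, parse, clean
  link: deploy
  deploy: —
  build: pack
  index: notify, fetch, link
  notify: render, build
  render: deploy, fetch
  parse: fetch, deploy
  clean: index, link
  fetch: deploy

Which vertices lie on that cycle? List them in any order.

DFS with gray/black marking from build:
build gray
  pack gray
    render gray
      deploy gray
      deploy black
      fetch gray
        fetch→deploy: deploy black — skip
      fetch black
    render black
    parse gray
      parse→fetch: fetch black — skip
      parse→deploy: deploy black — skip
    parse black
    clean gray
      index gray
        notify gray
          notify→render: render black — skip
          notify→build: build is gray → back edge
Back edge closes the cycle build → pack → clean → index → notify → build; its vertices are {pack, build, clean, index, notify}.

pack, build, clean, index, notify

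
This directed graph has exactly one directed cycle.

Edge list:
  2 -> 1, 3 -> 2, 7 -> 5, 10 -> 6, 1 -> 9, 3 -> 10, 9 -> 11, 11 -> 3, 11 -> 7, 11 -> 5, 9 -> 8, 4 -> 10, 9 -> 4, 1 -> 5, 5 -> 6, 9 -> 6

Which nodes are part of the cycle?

DFS with gray/black marking from 1:
1 gray
  5 gray
    6 gray
    6 black
  5 black
  9 gray
    9→6: 6 black — skip
    11 gray
      7 gray
        7→5: 5 black — skip
      7 black
      3 gray
        10 gray
          10→6: 6 black — skip
        10 black
        2 gray
          2→1: 1 is gray → back edge
Back edge closes the cycle 1 → 9 → 11 → 3 → 2 → 1; its vertices are {1, 2, 3, 9, 11}.

1, 2, 3, 9, 11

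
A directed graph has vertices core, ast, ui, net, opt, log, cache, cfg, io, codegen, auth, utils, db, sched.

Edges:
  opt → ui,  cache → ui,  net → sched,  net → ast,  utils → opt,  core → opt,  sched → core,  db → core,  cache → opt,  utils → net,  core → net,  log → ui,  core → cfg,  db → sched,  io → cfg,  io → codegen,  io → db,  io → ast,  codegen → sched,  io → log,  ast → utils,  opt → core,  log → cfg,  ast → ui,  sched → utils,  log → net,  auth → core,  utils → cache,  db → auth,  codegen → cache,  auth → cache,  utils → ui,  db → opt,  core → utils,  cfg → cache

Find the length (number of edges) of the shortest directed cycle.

2

For each vertex v, BFS finds the shortest path from v back to v.
The shortest such closed walk is core → opt → core, length 2.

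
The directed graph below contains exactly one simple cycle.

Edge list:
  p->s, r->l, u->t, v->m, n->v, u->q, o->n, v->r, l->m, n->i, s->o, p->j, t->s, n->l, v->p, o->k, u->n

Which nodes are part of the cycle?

n, o, p, s, v

DFS with gray/black marking from n:
n gray
  i gray
  i black
  l gray
    m gray
    m black
  l black
  v gray
    v→m: m black — skip
    r gray
      r→l: l black — skip
    r black
    p gray
      j gray
      j black
      s gray
        o gray
          o→n: n is gray → back edge
Back edge closes the cycle n → v → p → s → o → n; its vertices are {n, o, p, s, v}.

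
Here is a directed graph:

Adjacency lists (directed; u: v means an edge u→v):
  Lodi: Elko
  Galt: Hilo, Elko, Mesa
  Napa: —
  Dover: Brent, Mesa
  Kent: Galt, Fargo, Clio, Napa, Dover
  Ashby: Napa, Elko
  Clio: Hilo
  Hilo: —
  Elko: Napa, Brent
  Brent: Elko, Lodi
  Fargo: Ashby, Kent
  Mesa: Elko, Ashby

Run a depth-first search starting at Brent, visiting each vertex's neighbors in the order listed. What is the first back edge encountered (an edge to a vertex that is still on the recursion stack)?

Elko->Brent

DFS from Brent (visiting each vertex's neighbors in the order listed); mark gray on enter, black on exit:
Brent gray
  Elko gray
    Napa gray
    Napa black
    Elko→Brent: Brent is gray → back edge
First back edge: Elko → Brent.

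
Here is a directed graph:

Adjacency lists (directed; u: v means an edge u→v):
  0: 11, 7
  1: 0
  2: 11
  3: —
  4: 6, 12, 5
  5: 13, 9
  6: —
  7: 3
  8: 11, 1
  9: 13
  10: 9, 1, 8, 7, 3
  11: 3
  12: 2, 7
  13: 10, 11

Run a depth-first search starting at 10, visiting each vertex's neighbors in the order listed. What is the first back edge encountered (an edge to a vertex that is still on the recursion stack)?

13→10

DFS from 10 (visiting each vertex's neighbors in the order listed); mark gray on enter, black on exit:
10 gray
  9 gray
    13 gray
      13→10: 10 is gray → back edge
First back edge: 13 → 10.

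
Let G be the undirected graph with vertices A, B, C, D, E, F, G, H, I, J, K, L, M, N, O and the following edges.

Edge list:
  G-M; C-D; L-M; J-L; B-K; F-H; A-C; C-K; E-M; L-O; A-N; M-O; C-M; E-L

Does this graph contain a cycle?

DFS, tracking each vertex's parent; an edge to a visited non-parent vertex closes a cycle.
Start from F:
visit F (parent –)
  visit H (parent F)
    H–F: parent, skip
visit A (parent –)
  visit N (parent A)
    N–A: parent, skip
  visit C (parent A)
    C–A: parent, skip
    visit D (parent C)
      D–C: parent, skip
    visit M (parent C)
      visit O (parent M)
        O–M: parent, skip
        visit L (parent O)
          L–M: M visited and ≠ parent → cycle
Cycle: M – O – L – M.

Yes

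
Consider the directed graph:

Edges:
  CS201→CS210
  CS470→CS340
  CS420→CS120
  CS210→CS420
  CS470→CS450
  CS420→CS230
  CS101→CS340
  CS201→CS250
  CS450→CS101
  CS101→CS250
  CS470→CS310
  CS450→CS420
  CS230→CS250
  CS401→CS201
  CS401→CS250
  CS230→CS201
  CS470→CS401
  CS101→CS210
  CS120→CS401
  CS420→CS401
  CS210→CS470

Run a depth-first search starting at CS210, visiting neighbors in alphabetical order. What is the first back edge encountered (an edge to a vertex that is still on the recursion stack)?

CS201→CS210

DFS from CS210 (visiting neighbors in alphabetical order); mark gray on enter, black on exit:
CS210 gray
  CS420 gray
    CS120 gray
      CS401 gray
        CS201 gray
          CS201→CS210: CS210 is gray → back edge
First back edge: CS201 → CS210.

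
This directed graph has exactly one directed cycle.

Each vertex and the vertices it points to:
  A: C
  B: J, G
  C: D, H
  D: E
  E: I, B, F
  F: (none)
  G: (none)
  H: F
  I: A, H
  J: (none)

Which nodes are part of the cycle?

A, C, D, E, I

DFS with gray/black marking from D:
D gray
  E gray
    I gray
      A gray
        C gray
          C→D: D is gray → back edge
Back edge closes the cycle D → E → I → A → C → D; its vertices are {A, C, D, E, I}.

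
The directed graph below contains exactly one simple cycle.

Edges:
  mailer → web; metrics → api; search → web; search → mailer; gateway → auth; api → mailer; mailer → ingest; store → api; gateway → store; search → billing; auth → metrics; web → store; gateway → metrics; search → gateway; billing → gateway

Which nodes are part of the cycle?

DFS with gray/black marking from mailer:
mailer gray
  ingest gray
  ingest black
  web gray
    store gray
      api gray
        api→mailer: mailer is gray → back edge
Back edge closes the cycle mailer → web → store → api → mailer; its vertices are {api, web, store, mailer}.

api, web, store, mailer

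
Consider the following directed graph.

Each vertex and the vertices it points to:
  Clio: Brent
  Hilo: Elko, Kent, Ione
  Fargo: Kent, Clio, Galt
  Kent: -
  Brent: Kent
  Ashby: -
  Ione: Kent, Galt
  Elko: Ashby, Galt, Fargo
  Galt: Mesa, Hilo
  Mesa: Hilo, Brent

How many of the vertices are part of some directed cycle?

A vertex is on a directed cycle iff it belongs to a strongly connected component of size ≥ 2 (or has a self-loop).
The vertices on cycles are {Elko, Galt, Hilo, Ione, Mesa, Fargo} — 6 in total.

6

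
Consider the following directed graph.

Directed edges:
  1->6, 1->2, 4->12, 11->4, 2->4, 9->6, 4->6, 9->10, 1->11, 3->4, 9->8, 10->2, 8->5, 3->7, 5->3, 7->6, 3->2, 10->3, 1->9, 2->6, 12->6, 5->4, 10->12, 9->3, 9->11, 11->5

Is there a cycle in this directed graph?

DFS with white/gray/black marking, starting from 5:
5 gray
  3 gray
    2 gray
      4 gray
        12 gray
          6 gray
          6 black
        12 black
        4→6: 6 black — skip
      4 black
      2→6: 6 black — skip
    2 black
    3→4: 4 black — skip
    7 gray
      7→6: 6 black — skip
    7 black
  3 black
  5→4: 4 black — skip
5 black
1 gray
  1→6: 6 black — skip
  11 gray
    11→4: 4 black — skip
    11→5: 5 black — skip
  11 black
  1→2: 2 black — skip
  9 gray
    9→6: 6 black — skip
    9→11: 11 black — skip
    9→3: 3 black — skip
    8 gray
      8→5: 5 black — skip
    8 black
    10 gray
      10→3: 3 black — skip
      10→12: 12 black — skip
      10→2: 2 black — skip
    10 black
  9 black
1 black
Every edge goes to a white or black vertex — no back edge, so the graph is acyclic.

No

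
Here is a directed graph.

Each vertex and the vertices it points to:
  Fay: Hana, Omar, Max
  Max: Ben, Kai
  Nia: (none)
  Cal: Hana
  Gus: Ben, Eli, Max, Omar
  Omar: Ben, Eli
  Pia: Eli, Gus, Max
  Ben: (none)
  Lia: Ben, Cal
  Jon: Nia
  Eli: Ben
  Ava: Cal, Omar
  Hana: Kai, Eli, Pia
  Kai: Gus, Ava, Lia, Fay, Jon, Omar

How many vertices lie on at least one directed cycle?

9

A vertex is on a directed cycle iff it belongs to a strongly connected component of size ≥ 2 (or has a self-loop).
The vertices on cycles are {Ava, Cal, Fay, Gus, Kai, Lia, Max, Pia, Hana} — 9 in total.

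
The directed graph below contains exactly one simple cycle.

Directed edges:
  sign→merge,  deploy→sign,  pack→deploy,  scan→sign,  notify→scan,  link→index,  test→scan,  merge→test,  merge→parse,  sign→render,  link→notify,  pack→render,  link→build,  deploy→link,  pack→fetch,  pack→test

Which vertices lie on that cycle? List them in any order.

DFS with gray/black marking from sign:
sign gray
  merge gray
    parse gray
    parse black
    test gray
      scan gray
        scan→sign: sign is gray → back edge
Back edge closes the cycle sign → merge → test → scan → sign; its vertices are {scan, sign, test, merge}.

scan, sign, test, merge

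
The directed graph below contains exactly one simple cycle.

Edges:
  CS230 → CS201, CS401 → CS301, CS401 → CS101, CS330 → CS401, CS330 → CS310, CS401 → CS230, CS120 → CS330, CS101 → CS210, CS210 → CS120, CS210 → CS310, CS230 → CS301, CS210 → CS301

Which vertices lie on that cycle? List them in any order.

CS101, CS120, CS210, CS330, CS401

DFS with gray/black marking from CS330:
CS330 gray
  CS310 gray
  CS310 black
  CS401 gray
    CS101 gray
      CS210 gray
        CS120 gray
          CS120→CS330: CS330 is gray → back edge
Back edge closes the cycle CS330 → CS401 → CS101 → CS210 → CS120 → CS330; its vertices are {CS101, CS120, CS210, CS330, CS401}.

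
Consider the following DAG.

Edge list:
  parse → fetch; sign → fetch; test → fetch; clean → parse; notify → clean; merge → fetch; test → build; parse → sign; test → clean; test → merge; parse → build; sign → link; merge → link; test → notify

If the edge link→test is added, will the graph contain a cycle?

Yes

Adding link→test creates a cycle iff test can already reach link.
Path from test: test → merge → link.
So test → … → link → test is a cycle.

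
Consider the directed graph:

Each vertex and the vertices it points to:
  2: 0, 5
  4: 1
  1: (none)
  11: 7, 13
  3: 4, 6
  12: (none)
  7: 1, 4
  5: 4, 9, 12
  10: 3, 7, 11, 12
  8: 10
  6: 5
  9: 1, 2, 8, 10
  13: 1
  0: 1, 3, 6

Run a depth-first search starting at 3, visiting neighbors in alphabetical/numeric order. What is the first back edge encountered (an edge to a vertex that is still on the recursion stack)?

DFS from 3 (visiting neighbors in alphabetical/numeric order); mark gray on enter, black on exit:
3 gray
  4 gray
    1 gray
    1 black
  4 black
  6 gray
    5 gray
      5→4: 4 black — skip
      9 gray
        9→1: 1 black — skip
        2 gray
          0 gray
            0→1: 1 black — skip
            0→3: 3 is gray → back edge
First back edge: 0 → 3.

0→3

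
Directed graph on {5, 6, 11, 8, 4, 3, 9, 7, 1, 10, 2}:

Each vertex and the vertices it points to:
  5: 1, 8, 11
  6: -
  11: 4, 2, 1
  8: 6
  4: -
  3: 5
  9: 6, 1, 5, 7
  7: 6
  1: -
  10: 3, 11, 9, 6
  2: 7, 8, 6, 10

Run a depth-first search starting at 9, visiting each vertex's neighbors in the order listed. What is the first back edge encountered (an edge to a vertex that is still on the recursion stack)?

DFS from 9 (visiting each vertex's neighbors in the order listed); mark gray on enter, black on exit:
9 gray
  6 gray
  6 black
  1 gray
  1 black
  5 gray
    5→1: 1 black — skip
    8 gray
      8→6: 6 black — skip
    8 black
    11 gray
      4 gray
      4 black
      2 gray
        7 gray
          7→6: 6 black — skip
        7 black
        2→8: 8 black — skip
        2→6: 6 black — skip
        10 gray
          3 gray
            3→5: 5 is gray → back edge
First back edge: 3 → 5.

3->5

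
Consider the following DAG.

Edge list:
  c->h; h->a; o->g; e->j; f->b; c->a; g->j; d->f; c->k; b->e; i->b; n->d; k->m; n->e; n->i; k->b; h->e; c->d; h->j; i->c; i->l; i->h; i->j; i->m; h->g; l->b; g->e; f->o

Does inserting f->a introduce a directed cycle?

No

Adding f→a creates a cycle iff a can already reach f.
Explore from a: no path reaches f. The graph stays acyclic.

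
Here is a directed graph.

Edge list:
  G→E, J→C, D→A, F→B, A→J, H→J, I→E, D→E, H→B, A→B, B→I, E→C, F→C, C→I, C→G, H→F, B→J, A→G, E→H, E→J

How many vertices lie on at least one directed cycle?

8

A vertex is on a directed cycle iff it belongs to a strongly connected component of size ≥ 2 (or has a self-loop).
The vertices on cycles are {B, C, E, F, G, H, I, J} — 8 in total.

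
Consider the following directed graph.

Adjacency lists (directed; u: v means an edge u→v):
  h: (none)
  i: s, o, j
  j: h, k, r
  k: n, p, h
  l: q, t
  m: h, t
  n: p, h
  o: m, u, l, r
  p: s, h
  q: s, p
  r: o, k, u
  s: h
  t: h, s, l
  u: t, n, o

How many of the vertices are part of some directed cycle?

5

A vertex is on a directed cycle iff it belongs to a strongly connected component of size ≥ 2 (or has a self-loop).
The vertices on cycles are {l, o, r, t, u} — 5 in total.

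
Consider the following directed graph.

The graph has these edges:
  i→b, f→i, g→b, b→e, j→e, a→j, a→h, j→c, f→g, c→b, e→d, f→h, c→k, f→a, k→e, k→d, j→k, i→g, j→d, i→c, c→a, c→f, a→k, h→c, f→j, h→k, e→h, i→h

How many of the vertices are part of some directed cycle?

A vertex is on a directed cycle iff it belongs to a strongly connected component of size ≥ 2 (or has a self-loop).
The vertices on cycles are {a, b, c, e, f, g, h, i, j, k} — 10 in total.

10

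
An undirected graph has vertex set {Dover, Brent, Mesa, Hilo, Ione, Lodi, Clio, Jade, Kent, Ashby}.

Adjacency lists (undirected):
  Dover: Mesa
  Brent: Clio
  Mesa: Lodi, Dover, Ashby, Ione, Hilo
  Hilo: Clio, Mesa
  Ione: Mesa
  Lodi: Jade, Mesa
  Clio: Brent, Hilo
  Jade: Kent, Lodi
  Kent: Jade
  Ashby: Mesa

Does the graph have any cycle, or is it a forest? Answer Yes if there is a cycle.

No

DFS, tracking each vertex's parent; an edge to a visited non-parent vertex closes a cycle.
Start from Mesa:
visit Mesa (parent –)
  visit Lodi (parent Mesa)
    visit Jade (parent Lodi)
      visit Kent (parent Jade)
        Kent–Jade: parent, skip
      Jade–Lodi: parent, skip
    Lodi–Mesa: parent, skip
  visit Dover (parent Mesa)
    Dover–Mesa: parent, skip
  visit Ashby (parent Mesa)
    Ashby–Mesa: parent, skip
  visit Ione (parent Mesa)
    Ione–Mesa: parent, skip
  visit Hilo (parent Mesa)
    visit Clio (parent Hilo)
      visit Brent (parent Clio)
        Brent–Clio: parent, skip
      Clio–Hilo: parent, skip
    Hilo–Mesa: parent, skip
No non-parent visited neighbor found — the graph is a forest.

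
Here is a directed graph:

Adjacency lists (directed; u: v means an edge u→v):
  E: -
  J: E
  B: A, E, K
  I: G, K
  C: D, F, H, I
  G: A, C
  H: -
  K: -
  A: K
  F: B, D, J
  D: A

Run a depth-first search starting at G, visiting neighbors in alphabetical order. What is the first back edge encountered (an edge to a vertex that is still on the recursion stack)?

I->G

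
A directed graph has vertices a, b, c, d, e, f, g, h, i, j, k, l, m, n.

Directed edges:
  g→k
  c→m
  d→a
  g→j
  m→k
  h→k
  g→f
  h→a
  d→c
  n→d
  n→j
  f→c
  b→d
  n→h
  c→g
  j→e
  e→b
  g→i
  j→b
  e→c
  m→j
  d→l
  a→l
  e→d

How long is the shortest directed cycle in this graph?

For each vertex v, BFS finds the shortest path from v back to v.
The shortest such closed walk is c → g → f → c, length 3.

3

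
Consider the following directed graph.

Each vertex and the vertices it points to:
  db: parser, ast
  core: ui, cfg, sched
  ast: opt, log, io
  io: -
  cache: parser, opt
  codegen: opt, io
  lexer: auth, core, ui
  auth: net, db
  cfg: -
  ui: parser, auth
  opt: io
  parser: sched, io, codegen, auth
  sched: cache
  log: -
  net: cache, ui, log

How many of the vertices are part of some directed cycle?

7

A vertex is on a directed cycle iff it belongs to a strongly connected component of size ≥ 2 (or has a self-loop).
The vertices on cycles are {db, ui, net, auth, cache, sched, parser} — 7 in total.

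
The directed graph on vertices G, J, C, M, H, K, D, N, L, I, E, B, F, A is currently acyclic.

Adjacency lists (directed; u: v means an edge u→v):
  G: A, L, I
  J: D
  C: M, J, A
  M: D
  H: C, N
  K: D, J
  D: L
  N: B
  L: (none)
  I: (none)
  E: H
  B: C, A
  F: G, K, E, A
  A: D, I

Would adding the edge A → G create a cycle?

Adding A→G creates a cycle iff G can already reach A.
Path from G: G → A.
So G → … → A → G is a cycle.

Yes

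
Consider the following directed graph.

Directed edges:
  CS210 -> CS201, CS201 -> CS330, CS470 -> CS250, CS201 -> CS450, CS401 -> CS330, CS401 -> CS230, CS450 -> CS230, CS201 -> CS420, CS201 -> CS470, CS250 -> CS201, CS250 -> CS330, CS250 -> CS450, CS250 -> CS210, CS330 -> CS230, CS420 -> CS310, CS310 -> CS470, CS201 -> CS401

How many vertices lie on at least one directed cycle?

6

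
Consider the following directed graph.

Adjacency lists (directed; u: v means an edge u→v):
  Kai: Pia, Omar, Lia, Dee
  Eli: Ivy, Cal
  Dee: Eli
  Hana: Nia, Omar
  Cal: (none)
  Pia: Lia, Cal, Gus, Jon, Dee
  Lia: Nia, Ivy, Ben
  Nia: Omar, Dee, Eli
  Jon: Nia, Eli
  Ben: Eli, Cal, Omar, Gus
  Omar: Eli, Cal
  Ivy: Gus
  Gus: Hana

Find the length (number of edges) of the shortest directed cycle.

5

For each vertex v, BFS finds the shortest path from v back to v.
The shortest such closed walk is Ivy → Gus → Hana → Omar → Eli → Ivy, length 5.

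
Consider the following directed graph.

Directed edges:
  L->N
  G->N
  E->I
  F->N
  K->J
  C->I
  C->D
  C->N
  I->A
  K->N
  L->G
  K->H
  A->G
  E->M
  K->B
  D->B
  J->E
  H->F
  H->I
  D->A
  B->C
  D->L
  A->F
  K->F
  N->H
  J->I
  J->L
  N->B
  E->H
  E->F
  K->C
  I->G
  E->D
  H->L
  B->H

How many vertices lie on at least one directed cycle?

A vertex is on a directed cycle iff it belongs to a strongly connected component of size ≥ 2 (or has a self-loop).
The vertices on cycles are {A, B, C, D, F, G, H, I, L, N} — 10 in total.

10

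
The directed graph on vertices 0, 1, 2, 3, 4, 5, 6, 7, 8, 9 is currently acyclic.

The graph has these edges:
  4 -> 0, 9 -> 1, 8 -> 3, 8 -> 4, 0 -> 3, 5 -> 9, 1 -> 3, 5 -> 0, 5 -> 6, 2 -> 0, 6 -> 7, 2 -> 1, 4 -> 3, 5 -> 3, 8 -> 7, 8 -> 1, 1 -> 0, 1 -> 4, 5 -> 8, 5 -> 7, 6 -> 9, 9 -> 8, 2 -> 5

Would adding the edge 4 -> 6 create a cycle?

Yes

Adding 4→6 creates a cycle iff 6 can already reach 4.
Path from 6: 6 → 9 → 1 → 4.
So 6 → … → 4 → 6 is a cycle.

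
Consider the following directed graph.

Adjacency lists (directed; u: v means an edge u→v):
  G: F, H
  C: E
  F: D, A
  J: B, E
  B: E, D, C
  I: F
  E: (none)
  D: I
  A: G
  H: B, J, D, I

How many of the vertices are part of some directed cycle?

8

A vertex is on a directed cycle iff it belongs to a strongly connected component of size ≥ 2 (or has a self-loop).
The vertices on cycles are {A, B, D, F, G, H, I, J} — 8 in total.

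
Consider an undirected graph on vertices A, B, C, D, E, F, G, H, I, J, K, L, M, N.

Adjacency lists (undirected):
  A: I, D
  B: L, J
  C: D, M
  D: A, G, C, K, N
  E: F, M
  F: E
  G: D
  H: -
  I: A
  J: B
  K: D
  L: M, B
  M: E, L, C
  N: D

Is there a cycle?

No

DFS, tracking each vertex's parent; an edge to a visited non-parent vertex closes a cycle.
Start from C:
visit C (parent –)
  visit D (parent C)
    visit A (parent D)
      visit I (parent A)
        I–A: parent, skip
      A–D: parent, skip
    visit G (parent D)
      G–D: parent, skip
    D–C: parent, skip
    visit K (parent D)
      K–D: parent, skip
    visit N (parent D)
      N–D: parent, skip
  visit M (parent C)
    visit E (parent M)
      visit F (parent E)
        F–E: parent, skip
      E–M: parent, skip
    visit L (parent M)
      L–M: parent, skip
      visit B (parent L)
        B–L: parent, skip
        visit J (parent B)
          J–B: parent, skip
    M–C: parent, skip
visit H (parent –)
No non-parent visited neighbor found — the graph is a forest.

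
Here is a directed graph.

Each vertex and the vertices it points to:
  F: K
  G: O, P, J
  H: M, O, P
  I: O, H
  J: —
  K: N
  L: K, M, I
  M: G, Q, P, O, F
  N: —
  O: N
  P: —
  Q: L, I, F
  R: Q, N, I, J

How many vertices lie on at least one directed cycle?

A vertex is on a directed cycle iff it belongs to a strongly connected component of size ≥ 2 (or has a self-loop).
The vertices on cycles are {H, I, L, M, Q} — 5 in total.

5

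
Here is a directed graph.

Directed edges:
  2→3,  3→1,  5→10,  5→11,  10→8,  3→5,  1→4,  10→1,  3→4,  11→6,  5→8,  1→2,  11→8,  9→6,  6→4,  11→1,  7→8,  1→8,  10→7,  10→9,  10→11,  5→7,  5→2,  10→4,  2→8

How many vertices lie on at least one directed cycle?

6

A vertex is on a directed cycle iff it belongs to a strongly connected component of size ≥ 2 (or has a self-loop).
The vertices on cycles are {1, 2, 3, 5, 10, 11} — 6 in total.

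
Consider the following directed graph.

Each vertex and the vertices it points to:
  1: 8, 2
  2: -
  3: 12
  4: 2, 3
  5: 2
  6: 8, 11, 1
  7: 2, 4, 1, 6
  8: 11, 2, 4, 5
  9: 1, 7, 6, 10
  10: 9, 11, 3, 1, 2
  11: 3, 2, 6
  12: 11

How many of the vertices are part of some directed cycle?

9

A vertex is on a directed cycle iff it belongs to a strongly connected component of size ≥ 2 (or has a self-loop).
The vertices on cycles are {1, 3, 4, 6, 8, 9, 10, 11, 12} — 9 in total.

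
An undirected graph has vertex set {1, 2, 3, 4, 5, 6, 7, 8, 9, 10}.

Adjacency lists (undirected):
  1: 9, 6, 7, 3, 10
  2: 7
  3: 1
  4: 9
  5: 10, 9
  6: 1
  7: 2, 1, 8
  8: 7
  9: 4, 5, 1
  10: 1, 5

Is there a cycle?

Yes

DFS, tracking each vertex's parent; an edge to a visited non-parent vertex closes a cycle.
Start from 7:
visit 7 (parent –)
  visit 2 (parent 7)
    2–7: parent, skip
  visit 1 (parent 7)
    visit 9 (parent 1)
      visit 4 (parent 9)
        4–9: parent, skip
      visit 5 (parent 9)
        visit 10 (parent 5)
          10–1: 1 visited and ≠ parent → cycle
Cycle: 1 – 9 – 5 – 10 – 1.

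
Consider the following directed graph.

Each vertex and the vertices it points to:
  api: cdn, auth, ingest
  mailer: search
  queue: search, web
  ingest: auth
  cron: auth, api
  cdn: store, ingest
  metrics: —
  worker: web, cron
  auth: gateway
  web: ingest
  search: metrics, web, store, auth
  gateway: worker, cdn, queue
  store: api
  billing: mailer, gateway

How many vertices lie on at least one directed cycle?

11

A vertex is on a directed cycle iff it belongs to a strongly connected component of size ≥ 2 (or has a self-loop).
The vertices on cycles are {api, cdn, web, auth, cron, queue, store, ingest, search, worker, gateway} — 11 in total.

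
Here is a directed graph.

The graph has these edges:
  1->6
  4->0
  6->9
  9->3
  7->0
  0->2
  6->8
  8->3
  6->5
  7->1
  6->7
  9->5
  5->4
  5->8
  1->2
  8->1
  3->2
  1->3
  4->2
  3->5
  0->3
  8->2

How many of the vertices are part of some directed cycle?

A vertex is on a directed cycle iff it belongs to a strongly connected component of size ≥ 2 (or has a self-loop).
The vertices on cycles are {0, 1, 3, 4, 5, 6, 7, 8, 9} — 9 in total.

9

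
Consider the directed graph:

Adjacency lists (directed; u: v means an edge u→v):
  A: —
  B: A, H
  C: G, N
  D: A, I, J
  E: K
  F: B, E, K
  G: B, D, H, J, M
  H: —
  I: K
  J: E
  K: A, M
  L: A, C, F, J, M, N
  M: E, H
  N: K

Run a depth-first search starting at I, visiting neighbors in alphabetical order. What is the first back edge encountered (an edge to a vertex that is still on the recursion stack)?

DFS from I (visiting neighbors in alphabetical order); mark gray on enter, black on exit:
I gray
  K gray
    A gray
    A black
    M gray
      E gray
        E→K: K is gray → back edge
First back edge: E → K.

E->K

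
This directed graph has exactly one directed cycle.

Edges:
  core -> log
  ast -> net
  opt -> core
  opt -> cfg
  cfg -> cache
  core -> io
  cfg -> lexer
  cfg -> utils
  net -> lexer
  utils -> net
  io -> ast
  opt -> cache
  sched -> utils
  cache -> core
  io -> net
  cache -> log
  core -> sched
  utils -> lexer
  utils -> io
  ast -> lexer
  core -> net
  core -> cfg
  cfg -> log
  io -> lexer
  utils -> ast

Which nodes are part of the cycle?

DFS with gray/black marking from cache:
cache gray
  core gray
    net gray
      lexer gray
      lexer black
    net black
    log gray
    log black
    cfg gray
      cfg→cache: cache is gray → back edge
Back edge closes the cycle cache → core → cfg → cache; its vertices are {cfg, core, cache}.

cfg, core, cache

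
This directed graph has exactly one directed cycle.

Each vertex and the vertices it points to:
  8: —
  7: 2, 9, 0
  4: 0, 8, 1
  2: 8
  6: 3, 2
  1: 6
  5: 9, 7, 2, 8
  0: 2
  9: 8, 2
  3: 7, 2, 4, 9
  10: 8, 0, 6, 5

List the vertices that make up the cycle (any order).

1, 3, 4, 6

DFS with gray/black marking from 6:
6 gray
  3 gray
    7 gray
      2 gray
        8 gray
        8 black
      2 black
      9 gray
        9→8: 8 black — skip
        9→2: 2 black — skip
      9 black
      0 gray
        0→2: 2 black — skip
      0 black
    7 black
    3→2: 2 black — skip
    4 gray
      4→0: 0 black — skip
      4→8: 8 black — skip
      1 gray
        1→6: 6 is gray → back edge
Back edge closes the cycle 6 → 3 → 4 → 1 → 6; its vertices are {1, 3, 4, 6}.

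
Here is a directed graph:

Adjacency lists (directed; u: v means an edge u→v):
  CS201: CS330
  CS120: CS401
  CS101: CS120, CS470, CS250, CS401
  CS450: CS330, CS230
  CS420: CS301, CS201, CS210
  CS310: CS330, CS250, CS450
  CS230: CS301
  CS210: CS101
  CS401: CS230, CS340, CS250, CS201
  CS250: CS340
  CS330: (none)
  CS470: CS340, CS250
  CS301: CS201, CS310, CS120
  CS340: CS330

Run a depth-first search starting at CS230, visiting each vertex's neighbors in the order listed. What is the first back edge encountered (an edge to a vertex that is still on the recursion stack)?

CS450→CS230

DFS from CS230 (visiting each vertex's neighbors in the order listed); mark gray on enter, black on exit:
CS230 gray
  CS301 gray
    CS201 gray
      CS330 gray
      CS330 black
    CS201 black
    CS310 gray
      CS310→CS330: CS330 black — skip
      CS250 gray
        CS340 gray
          CS340→CS330: CS330 black — skip
        CS340 black
      CS250 black
      CS450 gray
        CS450→CS330: CS330 black — skip
        CS450→CS230: CS230 is gray → back edge
First back edge: CS450 → CS230.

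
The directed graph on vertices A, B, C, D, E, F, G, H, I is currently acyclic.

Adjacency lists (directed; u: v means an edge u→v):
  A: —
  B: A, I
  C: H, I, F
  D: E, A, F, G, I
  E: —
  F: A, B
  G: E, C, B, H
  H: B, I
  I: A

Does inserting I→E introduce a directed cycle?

No

Adding I→E creates a cycle iff E can already reach I.
Explore from E: no path reaches I. The graph stays acyclic.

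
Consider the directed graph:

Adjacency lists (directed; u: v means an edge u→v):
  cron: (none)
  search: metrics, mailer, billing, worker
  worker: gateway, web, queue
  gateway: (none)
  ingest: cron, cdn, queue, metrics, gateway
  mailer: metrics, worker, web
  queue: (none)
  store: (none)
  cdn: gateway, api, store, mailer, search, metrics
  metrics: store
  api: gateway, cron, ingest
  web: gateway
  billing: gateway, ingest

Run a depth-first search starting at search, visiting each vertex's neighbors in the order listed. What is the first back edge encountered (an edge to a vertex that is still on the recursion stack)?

api->ingest

DFS from search (visiting each vertex's neighbors in the order listed); mark gray on enter, black on exit:
search gray
  metrics gray
    store gray
    store black
  metrics black
  mailer gray
    mailer→metrics: metrics black — skip
    worker gray
      gateway gray
      gateway black
      web gray
        web→gateway: gateway black — skip
      web black
      queue gray
      queue black
    worker black
    mailer→web: web black — skip
  mailer black
  billing gray
    billing→gateway: gateway black — skip
    ingest gray
      cron gray
      cron black
      cdn gray
        cdn→gateway: gateway black — skip
        api gray
          api→gateway: gateway black — skip
          api→cron: cron black — skip
          api→ingest: ingest is gray → back edge
First back edge: api → ingest.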